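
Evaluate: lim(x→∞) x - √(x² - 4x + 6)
This is an ∞-∞ indeterminate form.

Combine fractions or rationalize to convert ∞-∞ to 0/0 form:
  lim(x→∞) x - √(x² - 4x + 6) = 2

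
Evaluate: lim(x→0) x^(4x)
This is an exponential indeterminate form.

For exponential indeterminate forms, take the natural log:
  Let L = lim(x→0) x^(4x)
  Then ln(L) = lim(x→0) [exponent × ln(base)]
  Evaluate using L'Hôpital or standard limits, then exponentiate.
  L = 1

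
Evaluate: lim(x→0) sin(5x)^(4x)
This is an exponential indeterminate form.

For exponential indeterminate forms, take the natural log:
  Let L = lim(x→0) sin(5x)^(4x)
  Then ln(L) = lim(x→0) [exponent × ln(base)]
  Evaluate using L'Hôpital or standard limits, then exponentiate.
  L = 1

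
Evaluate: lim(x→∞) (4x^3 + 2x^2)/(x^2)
This is an ∞/∞ indeterminate form.

Apply L'Hôpital's rule: differentiate numerator and denominator separately.
  f(x) = 4·x^3 + 2·x^2   ⇒   f'(x) = 12·x^2 + 4·x
  g(x) = x^2   ⇒   g'(x) = 2·x
  lim(x→∞) f'(x)/g'(x) = lim(x→∞) (12·x^2 + 4·x)/(2·x)
  = ∞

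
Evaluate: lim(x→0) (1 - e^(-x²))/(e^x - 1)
This is a 0/0 indeterminate form.

Apply L'Hôpital's rule: differentiate numerator and denominator separately.
  f(x) = 1 - e^(-x^2)   ⇒   f'(x) = 2·x·e^(-x^2)
  g(x) = e^(x) - 1   ⇒   g'(x) = e^(x)
  lim(x→0) f'(x)/g'(x) = lim(x→0) (2·x·e^(-x^2))/(e^(x))
  = 0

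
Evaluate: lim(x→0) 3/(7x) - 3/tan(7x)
This is an ∞-∞ indeterminate form.

Combine fractions or rationalize to convert ∞-∞ to 0/0 form:
  lim(x→0) 3/(7x) - 3/tan(7x) = 0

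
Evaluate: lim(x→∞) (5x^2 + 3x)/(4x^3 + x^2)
This is an ∞/∞ indeterminate form.

Apply L'Hôpital's rule: differentiate numerator and denominator separately.
  f(x) = 5·x^2 + 3·x   ⇒   f'(x) = 10·x + 3
  g(x) = 4·x^3 + x^2   ⇒   g'(x) = 12·x^2 + 2·x
  lim(x→∞) f'(x)/g'(x) = lim(x→∞) (10·x + 3)/(12·x^2 + 2·x)
  = 0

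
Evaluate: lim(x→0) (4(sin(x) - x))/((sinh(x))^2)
This is a 0/0 indeterminate form.

Apply L'Hôpital's rule: differentiate numerator and denominator separately.
  f(x) = -4·x + 4·sin(x)   ⇒   f'(x) = 4·cos(x) - 4
  g(x) = sinh(x)^2   ⇒   g'(x) = 2·sinh(x)·cosh(x)
  lim(x→0) f'(x)/g'(x) = lim(x→0) (4·cos(x) - 4)/(2·sinh(x)·cosh(x))
  = 0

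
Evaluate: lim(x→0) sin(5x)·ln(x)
This is a 0·∞ indeterminate form.

Rewrite 0·∞ as a quotient (0/0 or ∞/∞ form), then apply L'Hôpital's rule:
  lim(x→0) sin(5x)·ln(x) = 0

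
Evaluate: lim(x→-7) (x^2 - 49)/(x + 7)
This is a standard limit.

Factor or rationalize the expression:
  lim(x→-7) (x^2 - 49)/(x + 7) = -14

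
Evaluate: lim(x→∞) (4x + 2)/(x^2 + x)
This is an ∞/∞ indeterminate form.

Apply L'Hôpital's rule: differentiate numerator and denominator separately.
  f(x) = 4·x + 2   ⇒   f'(x) = 4
  g(x) = x^2 + x   ⇒   g'(x) = 2·x + 1
  lim(x→∞) f'(x)/g'(x) = lim(x→∞) (4)/(2·x + 1)
  = 0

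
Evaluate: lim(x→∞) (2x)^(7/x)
This is an exponential indeterminate form.

For exponential indeterminate forms, take the natural log:
  Let L = lim(x→∞) (2x)^(7/x)
  Then ln(L) = lim(x→∞) [exponent × ln(base)]
  Evaluate using L'Hôpital or standard limits, then exponentiate.
  L = 1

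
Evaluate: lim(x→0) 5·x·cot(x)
This is a 0·∞ indeterminate form.

Rewrite 0·∞ as a quotient (0/0 or ∞/∞ form), then apply L'Hôpital's rule:
  lim(x→0) 5·x·cot(x) = 5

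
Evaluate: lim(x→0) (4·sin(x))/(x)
This is a 0/0 indeterminate form.

Apply L'Hôpital's rule: differentiate numerator and denominator separately.
  f(x) = 4·sin(x)   ⇒   f'(x) = 4·cos(x)
  g(x) = x   ⇒   g'(x) = 1
  lim(x→0) f'(x)/g'(x) = lim(x→0) (4·cos(x))/(1)
  = 4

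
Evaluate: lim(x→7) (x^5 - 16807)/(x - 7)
This is a standard limit.

Factor or rationalize the expression:
  lim(x→7) (x^5 - 16807)/(x - 7) = 12005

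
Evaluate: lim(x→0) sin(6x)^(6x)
This is an exponential indeterminate form.

For exponential indeterminate forms, take the natural log:
  Let L = lim(x→0) sin(6x)^(6x)
  Then ln(L) = lim(x→0) [exponent × ln(base)]
  Evaluate using L'Hôpital or standard limits, then exponentiate.
  L = 1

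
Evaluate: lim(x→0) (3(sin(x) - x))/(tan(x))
This is a 0/0 indeterminate form.

Apply L'Hôpital's rule: differentiate numerator and denominator separately.
  f(x) = -3·x + 3·sin(x)   ⇒   f'(x) = 3·cos(x) - 3
  g(x) = tan(x)   ⇒   g'(x) = tan(x)^2 + 1
  lim(x→0) f'(x)/g'(x) = lim(x→0) (3·cos(x) - 3)/(tan(x)^2 + 1)
  = 0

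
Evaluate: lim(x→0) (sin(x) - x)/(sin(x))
This is a 0/0 indeterminate form.

Apply L'Hôpital's rule: differentiate numerator and denominator separately.
  f(x) = -x + sin(x)   ⇒   f'(x) = cos(x) - 1
  g(x) = sin(x)   ⇒   g'(x) = cos(x)
  lim(x→0) f'(x)/g'(x) = lim(x→0) (cos(x) - 1)/(cos(x))
  = 0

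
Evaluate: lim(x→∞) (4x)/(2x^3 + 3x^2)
This is an ∞/∞ indeterminate form.

Apply L'Hôpital's rule: differentiate numerator and denominator separately.
  f(x) = 4·x   ⇒   f'(x) = 4
  g(x) = 2·x^3 + 3·x^2   ⇒   g'(x) = 6·x^2 + 6·x
  lim(x→∞) f'(x)/g'(x) = lim(x→∞) (4)/(6·x^2 + 6·x)
  = 0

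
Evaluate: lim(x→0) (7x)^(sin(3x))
This is an exponential indeterminate form.

For exponential indeterminate forms, take the natural log:
  Let L = lim(x→0) (7x)^(sin(3x))
  Then ln(L) = lim(x→0) [exponent × ln(base)]
  Evaluate using L'Hôpital or standard limits, then exponentiate.
  L = 1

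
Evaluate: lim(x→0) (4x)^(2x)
This is an exponential indeterminate form.

For exponential indeterminate forms, take the natural log:
  Let L = lim(x→0) (4x)^(2x)
  Then ln(L) = lim(x→0) [exponent × ln(base)]
  Evaluate using L'Hôpital or standard limits, then exponentiate.
  L = 1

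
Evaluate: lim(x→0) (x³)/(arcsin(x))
This is a 0/0 indeterminate form.

Apply L'Hôpital's rule: differentiate numerator and denominator separately.
  f(x) = x^3   ⇒   f'(x) = 3·x^2
  g(x) = asin(x)   ⇒   g'(x) = 1/sqrt(1 - x^2)
  lim(x→0) f'(x)/g'(x) = lim(x→0) (3·x^2)/(1/sqrt(1 - x^2))
  = 0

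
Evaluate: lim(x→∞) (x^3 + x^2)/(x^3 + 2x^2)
This is an ∞/∞ indeterminate form.

Apply L'Hôpital's rule: differentiate numerator and denominator separately.
  f(x) = x^3 + x^2   ⇒   f'(x) = 3·x^2 + 2·x
  g(x) = x^3 + 2·x^2   ⇒   g'(x) = 3·x^2 + 4·x
  lim(x→∞) f'(x)/g'(x) = lim(x→∞) (3·x^2 + 2·x)/(3·x^2 + 4·x)
  = 1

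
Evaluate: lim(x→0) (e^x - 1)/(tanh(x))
This is a 0/0 indeterminate form.

Apply L'Hôpital's rule: differentiate numerator and denominator separately.
  f(x) = e^(x) - 1   ⇒   f'(x) = e^(x)
  g(x) = tanh(x)   ⇒   g'(x) = 1 - tanh(x)^2
  lim(x→0) f'(x)/g'(x) = lim(x→0) (e^(x))/(1 - tanh(x)^2)
  = 1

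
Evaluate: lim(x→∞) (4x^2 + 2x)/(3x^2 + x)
This is an ∞/∞ indeterminate form.

Apply L'Hôpital's rule: differentiate numerator and denominator separately.
  f(x) = 4·x^2 + 2·x   ⇒   f'(x) = 8·x + 2
  g(x) = 3·x^2 + x   ⇒   g'(x) = 6·x + 1
  lim(x→∞) f'(x)/g'(x) = lim(x→∞) (8·x + 2)/(6·x + 1)
  = 4/3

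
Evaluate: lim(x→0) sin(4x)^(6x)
This is an exponential indeterminate form.

For exponential indeterminate forms, take the natural log:
  Let L = lim(x→0) sin(4x)^(6x)
  Then ln(L) = lim(x→0) [exponent × ln(base)]
  Evaluate using L'Hôpital or standard limits, then exponentiate.
  L = 1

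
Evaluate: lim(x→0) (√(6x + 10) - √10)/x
This is a standard limit.

Factor or rationalize the expression:
  lim(x→0) (√(6x + 10) - √10)/x = 3·sqrt(10)/10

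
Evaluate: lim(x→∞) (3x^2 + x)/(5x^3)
This is an ∞/∞ indeterminate form.

Apply L'Hôpital's rule: differentiate numerator and denominator separately.
  f(x) = 3·x^2 + x   ⇒   f'(x) = 6·x + 1
  g(x) = 5·x^3   ⇒   g'(x) = 15·x^2
  lim(x→∞) f'(x)/g'(x) = lim(x→∞) (6·x + 1)/(15·x^2)
  = 0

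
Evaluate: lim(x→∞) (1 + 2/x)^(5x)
This is an exponential indeterminate form.

For exponential indeterminate forms, take the natural log:
  Let L = lim(x→∞) (1 + 2/x)^(5x)
  Then ln(L) = lim(x→∞) [exponent × ln(base)]
  Evaluate using L'Hôpital or standard limits, then exponentiate.
  L = e^(10)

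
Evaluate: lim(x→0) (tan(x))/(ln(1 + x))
This is a 0/0 indeterminate form.

Apply L'Hôpital's rule: differentiate numerator and denominator separately.
  f(x) = tan(x)   ⇒   f'(x) = tan(x)^2 + 1
  g(x) = ln(x + 1)   ⇒   g'(x) = 1/(x + 1)
  lim(x→0) f'(x)/g'(x) = lim(x→0) (tan(x)^2 + 1)/(1/(x + 1))
  = 1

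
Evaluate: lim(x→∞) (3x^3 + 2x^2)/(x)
This is an ∞/∞ indeterminate form.

Apply L'Hôpital's rule: differentiate numerator and denominator separately.
  f(x) = 3·x^3 + 2·x^2   ⇒   f'(x) = 9·x^2 + 4·x
  g(x) = x   ⇒   g'(x) = 1
  lim(x→∞) f'(x)/g'(x) = lim(x→∞) (9·x^2 + 4·x)/(1)
  = ∞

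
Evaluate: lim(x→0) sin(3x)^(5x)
This is an exponential indeterminate form.

For exponential indeterminate forms, take the natural log:
  Let L = lim(x→0) sin(3x)^(5x)
  Then ln(L) = lim(x→0) [exponent × ln(base)]
  Evaluate using L'Hôpital or standard limits, then exponentiate.
  L = 1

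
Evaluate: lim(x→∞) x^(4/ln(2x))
This is an exponential indeterminate form.

For exponential indeterminate forms, take the natural log:
  Let L = lim(x→∞) x^(4/ln(2x))
  Then ln(L) = lim(x→∞) [exponent × ln(base)]
  Evaluate using L'Hôpital or standard limits, then exponentiate.
  L = e^(4)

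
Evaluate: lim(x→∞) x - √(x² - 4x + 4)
This is an ∞-∞ indeterminate form.

Combine fractions or rationalize to convert ∞-∞ to 0/0 form:
  lim(x→∞) x - √(x² - 4x + 4) = 2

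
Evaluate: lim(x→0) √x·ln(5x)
This is a 0·∞ indeterminate form.

Rewrite 0·∞ as a quotient (0/0 or ∞/∞ form), then apply L'Hôpital's rule:
  lim(x→0) √x·ln(5x) = 0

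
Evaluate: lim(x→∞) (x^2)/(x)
This is an ∞/∞ indeterminate form.

Apply L'Hôpital's rule: differentiate numerator and denominator separately.
  f(x) = x^2   ⇒   f'(x) = 2·x
  g(x) = x   ⇒   g'(x) = 1
  lim(x→∞) f'(x)/g'(x) = lim(x→∞) (2·x)/(1)
  = ∞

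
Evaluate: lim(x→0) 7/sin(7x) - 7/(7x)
This is an ∞-∞ indeterminate form.

Combine fractions or rationalize to convert ∞-∞ to 0/0 form:
  lim(x→0) 7/sin(7x) - 7/(7x) = 0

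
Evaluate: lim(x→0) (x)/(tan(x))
This is a 0/0 indeterminate form.

Apply L'Hôpital's rule: differentiate numerator and denominator separately.
  f(x) = x   ⇒   f'(x) = 1
  g(x) = tan(x)   ⇒   g'(x) = tan(x)^2 + 1
  lim(x→0) f'(x)/g'(x) = lim(x→0) (1)/(tan(x)^2 + 1)
  = 1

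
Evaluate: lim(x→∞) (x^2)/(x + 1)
This is an ∞/∞ indeterminate form.

Apply L'Hôpital's rule: differentiate numerator and denominator separately.
  f(x) = x^2   ⇒   f'(x) = 2·x
  g(x) = x + 1   ⇒   g'(x) = 1
  lim(x→∞) f'(x)/g'(x) = lim(x→∞) (2·x)/(1)
  = ∞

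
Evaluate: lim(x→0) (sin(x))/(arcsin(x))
This is a 0/0 indeterminate form.

Apply L'Hôpital's rule: differentiate numerator and denominator separately.
  f(x) = sin(x)   ⇒   f'(x) = cos(x)
  g(x) = asin(x)   ⇒   g'(x) = 1/sqrt(1 - x^2)
  lim(x→0) f'(x)/g'(x) = lim(x→0) (cos(x))/(1/sqrt(1 - x^2))
  = 1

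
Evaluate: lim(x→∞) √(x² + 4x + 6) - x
This is an ∞-∞ indeterminate form.

Combine fractions or rationalize to convert ∞-∞ to 0/0 form:
  lim(x→∞) √(x² + 4x + 6) - x = 2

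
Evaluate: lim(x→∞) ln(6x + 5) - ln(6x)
This is an ∞-∞ indeterminate form.

Combine fractions or rationalize to convert ∞-∞ to 0/0 form:
  lim(x→∞) ln(6x + 5) - ln(6x) = 0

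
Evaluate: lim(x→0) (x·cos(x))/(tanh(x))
This is a 0/0 indeterminate form.

Apply L'Hôpital's rule: differentiate numerator and denominator separately.
  f(x) = x·cos(x)   ⇒   f'(x) = -x·sin(x) + cos(x)
  g(x) = tanh(x)   ⇒   g'(x) = 1 - tanh(x)^2
  lim(x→0) f'(x)/g'(x) = lim(x→0) (-x·sin(x) + cos(x))/(1 - tanh(x)^2)
  = 1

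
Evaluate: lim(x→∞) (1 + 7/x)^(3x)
This is an exponential indeterminate form.

For exponential indeterminate forms, take the natural log:
  Let L = lim(x→∞) (1 + 7/x)^(3x)
  Then ln(L) = lim(x→∞) [exponent × ln(base)]
  Evaluate using L'Hôpital or standard limits, then exponentiate.
  L = e^(21)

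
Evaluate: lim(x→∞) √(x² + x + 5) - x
This is an ∞-∞ indeterminate form.

Combine fractions or rationalize to convert ∞-∞ to 0/0 form:
  lim(x→∞) √(x² + x + 5) - x = 1/2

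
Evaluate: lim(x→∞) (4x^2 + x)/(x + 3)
This is an ∞/∞ indeterminate form.

Apply L'Hôpital's rule: differentiate numerator and denominator separately.
  f(x) = 4·x^2 + x   ⇒   f'(x) = 8·x + 1
  g(x) = x + 3   ⇒   g'(x) = 1
  lim(x→∞) f'(x)/g'(x) = lim(x→∞) (8·x + 1)/(1)
  = ∞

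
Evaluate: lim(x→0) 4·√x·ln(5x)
This is a 0·∞ indeterminate form.

Rewrite 0·∞ as a quotient (0/0 or ∞/∞ form), then apply L'Hôpital's rule:
  lim(x→0) 4·√x·ln(5x) = 0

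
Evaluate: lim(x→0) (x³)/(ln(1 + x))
This is a 0/0 indeterminate form.

Apply L'Hôpital's rule: differentiate numerator and denominator separately.
  f(x) = x^3   ⇒   f'(x) = 3·x^2
  g(x) = ln(x + 1)   ⇒   g'(x) = 1/(x + 1)
  lim(x→0) f'(x)/g'(x) = lim(x→0) (3·x^2)/(1/(x + 1))
  = 0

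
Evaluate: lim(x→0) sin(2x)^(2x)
This is an exponential indeterminate form.

For exponential indeterminate forms, take the natural log:
  Let L = lim(x→0) sin(2x)^(2x)
  Then ln(L) = lim(x→0) [exponent × ln(base)]
  Evaluate using L'Hôpital or standard limits, then exponentiate.
  L = 1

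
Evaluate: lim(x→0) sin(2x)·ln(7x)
This is a 0·∞ indeterminate form.

Rewrite 0·∞ as a quotient (0/0 or ∞/∞ form), then apply L'Hôpital's rule:
  lim(x→0) sin(2x)·ln(7x) = 0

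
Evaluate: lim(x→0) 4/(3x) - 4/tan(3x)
This is an ∞-∞ indeterminate form.

Combine fractions or rationalize to convert ∞-∞ to 0/0 form:
  lim(x→0) 4/(3x) - 4/tan(3x) = 0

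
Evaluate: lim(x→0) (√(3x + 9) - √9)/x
This is a standard limit.

Factor or rationalize the expression:
  lim(x→0) (√(3x + 9) - √9)/x = 1/2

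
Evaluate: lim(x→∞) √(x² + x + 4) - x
This is an ∞-∞ indeterminate form.

Combine fractions or rationalize to convert ∞-∞ to 0/0 form:
  lim(x→∞) √(x² + x + 4) - x = 1/2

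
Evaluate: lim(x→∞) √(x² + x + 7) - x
This is an ∞-∞ indeterminate form.

Combine fractions or rationalize to convert ∞-∞ to 0/0 form:
  lim(x→∞) √(x² + x + 7) - x = 1/2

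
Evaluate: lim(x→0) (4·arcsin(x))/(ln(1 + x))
This is a 0/0 indeterminate form.

Apply L'Hôpital's rule: differentiate numerator and denominator separately.
  f(x) = 4·asin(x)   ⇒   f'(x) = 4/sqrt(1 - x^2)
  g(x) = ln(x + 1)   ⇒   g'(x) = 1/(x + 1)
  lim(x→0) f'(x)/g'(x) = lim(x→0) (4/sqrt(1 - x^2))/(1/(x + 1))
  = 4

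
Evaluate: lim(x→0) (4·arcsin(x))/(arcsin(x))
This is a 0/0 indeterminate form.

Apply L'Hôpital's rule: differentiate numerator and denominator separately.
  f(x) = 4·asin(x)   ⇒   f'(x) = 4/sqrt(1 - x^2)
  g(x) = asin(x)   ⇒   g'(x) = 1/sqrt(1 - x^2)
  lim(x→0) f'(x)/g'(x) = lim(x→0) (4/sqrt(1 - x^2))/(1/sqrt(1 - x^2))
  = 4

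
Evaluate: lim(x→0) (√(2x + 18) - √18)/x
This is a standard limit.

Factor or rationalize the expression:
  lim(x→0) (√(2x + 18) - √18)/x = sqrt(2)/6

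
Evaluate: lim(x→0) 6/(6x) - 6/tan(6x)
This is an ∞-∞ indeterminate form.

Combine fractions or rationalize to convert ∞-∞ to 0/0 form:
  lim(x→0) 6/(6x) - 6/tan(6x) = 0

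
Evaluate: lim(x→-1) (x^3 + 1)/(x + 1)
This is a standard limit.

Factor or rationalize the expression:
  lim(x→-1) (x^3 + 1)/(x + 1) = 3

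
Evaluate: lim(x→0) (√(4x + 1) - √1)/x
This is a standard limit.

Factor or rationalize the expression:
  lim(x→0) (√(4x + 1) - √1)/x = 2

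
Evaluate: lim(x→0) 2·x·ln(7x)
This is a 0·∞ indeterminate form.

Rewrite 0·∞ as a quotient (0/0 or ∞/∞ form), then apply L'Hôpital's rule:
  lim(x→0) 2·x·ln(7x) = 0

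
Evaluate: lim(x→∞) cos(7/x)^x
This is an exponential indeterminate form.

For exponential indeterminate forms, take the natural log:
  Let L = lim(x→∞) cos(7/x)^x
  Then ln(L) = lim(x→∞) [exponent × ln(base)]
  Evaluate using L'Hôpital or standard limits, then exponentiate.
  L = 1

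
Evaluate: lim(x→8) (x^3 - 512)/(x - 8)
This is a standard limit.

Factor or rationalize the expression:
  lim(x→8) (x^3 - 512)/(x - 8) = 192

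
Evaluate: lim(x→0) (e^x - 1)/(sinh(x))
This is a 0/0 indeterminate form.

Apply L'Hôpital's rule: differentiate numerator and denominator separately.
  f(x) = e^(x) - 1   ⇒   f'(x) = e^(x)
  g(x) = sinh(x)   ⇒   g'(x) = cosh(x)
  lim(x→0) f'(x)/g'(x) = lim(x→0) (e^(x))/(cosh(x))
  = 1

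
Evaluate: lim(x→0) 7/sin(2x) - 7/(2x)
This is an ∞-∞ indeterminate form.

Combine fractions or rationalize to convert ∞-∞ to 0/0 form:
  lim(x→0) 7/sin(2x) - 7/(2x) = 0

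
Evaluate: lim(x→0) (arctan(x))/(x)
This is a 0/0 indeterminate form.

Apply L'Hôpital's rule: differentiate numerator and denominator separately.
  f(x) = atan(x)   ⇒   f'(x) = 1/(x^2 + 1)
  g(x) = x   ⇒   g'(x) = 1
  lim(x→0) f'(x)/g'(x) = lim(x→0) (1/(x^2 + 1))/(1)
  = 1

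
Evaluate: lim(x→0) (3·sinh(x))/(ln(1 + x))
This is a 0/0 indeterminate form.

Apply L'Hôpital's rule: differentiate numerator and denominator separately.
  f(x) = 3·sinh(x)   ⇒   f'(x) = 3·cosh(x)
  g(x) = ln(x + 1)   ⇒   g'(x) = 1/(x + 1)
  lim(x→0) f'(x)/g'(x) = lim(x→0) (3·cosh(x))/(1/(x + 1))
  = 3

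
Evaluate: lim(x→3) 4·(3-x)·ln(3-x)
This is a 0·∞ indeterminate form.

Rewrite 0·∞ as a quotient (0/0 or ∞/∞ form), then apply L'Hôpital's rule:
  lim(x→3) 4·(3-x)·ln(3-x) = 0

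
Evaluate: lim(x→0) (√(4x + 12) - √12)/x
This is a standard limit.

Factor or rationalize the expression:
  lim(x→0) (√(4x + 12) - √12)/x = sqrt(3)/3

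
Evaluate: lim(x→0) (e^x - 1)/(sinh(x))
This is a 0/0 indeterminate form.

Apply L'Hôpital's rule: differentiate numerator and denominator separately.
  f(x) = e^(x) - 1   ⇒   f'(x) = e^(x)
  g(x) = sinh(x)   ⇒   g'(x) = cosh(x)
  lim(x→0) f'(x)/g'(x) = lim(x→0) (e^(x))/(cosh(x))
  = 1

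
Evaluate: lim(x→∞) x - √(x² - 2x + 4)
This is an ∞-∞ indeterminate form.

Combine fractions or rationalize to convert ∞-∞ to 0/0 form:
  lim(x→∞) x - √(x² - 2x + 4) = 1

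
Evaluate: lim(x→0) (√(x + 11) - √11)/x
This is a standard limit.

Factor or rationalize the expression:
  lim(x→0) (√(x + 11) - √11)/x = sqrt(11)/22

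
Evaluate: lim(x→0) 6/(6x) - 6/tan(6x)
This is an ∞-∞ indeterminate form.

Combine fractions or rationalize to convert ∞-∞ to 0/0 form:
  lim(x→0) 6/(6x) - 6/tan(6x) = 0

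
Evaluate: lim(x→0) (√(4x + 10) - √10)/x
This is a standard limit.

Factor or rationalize the expression:
  lim(x→0) (√(4x + 10) - √10)/x = sqrt(10)/5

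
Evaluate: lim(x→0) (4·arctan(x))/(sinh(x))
This is a 0/0 indeterminate form.

Apply L'Hôpital's rule: differentiate numerator and denominator separately.
  f(x) = 4·atan(x)   ⇒   f'(x) = 4/(x^2 + 1)
  g(x) = sinh(x)   ⇒   g'(x) = cosh(x)
  lim(x→0) f'(x)/g'(x) = lim(x→0) (4/(x^2 + 1))/(cosh(x))
  = 4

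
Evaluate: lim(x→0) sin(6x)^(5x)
This is an exponential indeterminate form.

For exponential indeterminate forms, take the natural log:
  Let L = lim(x→0) sin(6x)^(5x)
  Then ln(L) = lim(x→0) [exponent × ln(base)]
  Evaluate using L'Hôpital or standard limits, then exponentiate.
  L = 1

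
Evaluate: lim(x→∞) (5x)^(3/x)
This is an exponential indeterminate form.

For exponential indeterminate forms, take the natural log:
  Let L = lim(x→∞) (5x)^(3/x)
  Then ln(L) = lim(x→∞) [exponent × ln(base)]
  Evaluate using L'Hôpital or standard limits, then exponentiate.
  L = 1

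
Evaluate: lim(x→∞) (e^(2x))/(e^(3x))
This is an ∞/∞ indeterminate form.

Apply L'Hôpital's rule: differentiate numerator and denominator separately.
  f(x) = e^(2·x)   ⇒   f'(x) = 2·e^(2·x)
  g(x) = e^(3·x)   ⇒   g'(x) = 3·e^(3·x)
  lim(x→∞) f'(x)/g'(x) = lim(x→∞) (2·e^(2·x))/(3·e^(3·x))
  = 0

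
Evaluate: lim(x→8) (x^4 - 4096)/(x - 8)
This is a standard limit.

Factor or rationalize the expression:
  lim(x→8) (x^4 - 4096)/(x - 8) = 2048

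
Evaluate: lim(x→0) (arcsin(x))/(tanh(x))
This is a 0/0 indeterminate form.

Apply L'Hôpital's rule: differentiate numerator and denominator separately.
  f(x) = asin(x)   ⇒   f'(x) = 1/sqrt(1 - x^2)
  g(x) = tanh(x)   ⇒   g'(x) = 1 - tanh(x)^2
  lim(x→0) f'(x)/g'(x) = lim(x→0) (1/sqrt(1 - x^2))/(1 - tanh(x)^2)
  = 1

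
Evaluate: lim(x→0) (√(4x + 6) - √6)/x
This is a standard limit.

Factor or rationalize the expression:
  lim(x→0) (√(4x + 6) - √6)/x = sqrt(6)/3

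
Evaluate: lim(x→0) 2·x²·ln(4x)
This is a 0·∞ indeterminate form.

Rewrite 0·∞ as a quotient (0/0 or ∞/∞ form), then apply L'Hôpital's rule:
  lim(x→0) 2·x²·ln(4x) = 0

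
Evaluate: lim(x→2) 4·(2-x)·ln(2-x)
This is a 0·∞ indeterminate form.

Rewrite 0·∞ as a quotient (0/0 or ∞/∞ form), then apply L'Hôpital's rule:
  lim(x→2) 4·(2-x)·ln(2-x) = 0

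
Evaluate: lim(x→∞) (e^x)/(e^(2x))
This is an ∞/∞ indeterminate form.

Apply L'Hôpital's rule: differentiate numerator and denominator separately.
  f(x) = e^(x)   ⇒   f'(x) = e^(x)
  g(x) = e^(2·x)   ⇒   g'(x) = 2·e^(2·x)
  lim(x→∞) f'(x)/g'(x) = lim(x→∞) (e^(x))/(2·e^(2·x))
  = 0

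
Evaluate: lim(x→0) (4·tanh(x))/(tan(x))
This is a 0/0 indeterminate form.

Apply L'Hôpital's rule: differentiate numerator and denominator separately.
  f(x) = 4·tanh(x)   ⇒   f'(x) = 4 - 4·tanh(x)^2
  g(x) = tan(x)   ⇒   g'(x) = tan(x)^2 + 1
  lim(x→0) f'(x)/g'(x) = lim(x→0) (4 - 4·tanh(x)^2)/(tan(x)^2 + 1)
  = 4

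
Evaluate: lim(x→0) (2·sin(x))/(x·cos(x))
This is a 0/0 indeterminate form.

Apply L'Hôpital's rule: differentiate numerator and denominator separately.
  f(x) = 2·sin(x)   ⇒   f'(x) = 2·cos(x)
  g(x) = x·cos(x)   ⇒   g'(x) = -x·sin(x) + cos(x)
  lim(x→0) f'(x)/g'(x) = lim(x→0) (2·cos(x))/(-x·sin(x) + cos(x))
  = 2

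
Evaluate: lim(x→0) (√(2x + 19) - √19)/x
This is a standard limit.

Factor or rationalize the expression:
  lim(x→0) (√(2x + 19) - √19)/x = sqrt(19)/19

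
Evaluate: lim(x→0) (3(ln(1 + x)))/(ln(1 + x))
This is a 0/0 indeterminate form.

Apply L'Hôpital's rule: differentiate numerator and denominator separately.
  f(x) = 3·ln(x + 1)   ⇒   f'(x) = 3/(x + 1)
  g(x) = ln(x + 1)   ⇒   g'(x) = 1/(x + 1)
  lim(x→0) f'(x)/g'(x) = lim(x→0) (3/(x + 1))/(1/(x + 1))
  = 3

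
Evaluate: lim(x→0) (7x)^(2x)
This is an exponential indeterminate form.

For exponential indeterminate forms, take the natural log:
  Let L = lim(x→0) (7x)^(2x)
  Then ln(L) = lim(x→0) [exponent × ln(base)]
  Evaluate using L'Hôpital or standard limits, then exponentiate.
  L = 1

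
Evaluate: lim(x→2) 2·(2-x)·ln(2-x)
This is a 0·∞ indeterminate form.

Rewrite 0·∞ as a quotient (0/0 or ∞/∞ form), then apply L'Hôpital's rule:
  lim(x→2) 2·(2-x)·ln(2-x) = 0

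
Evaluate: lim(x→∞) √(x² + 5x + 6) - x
This is an ∞-∞ indeterminate form.

Combine fractions or rationalize to convert ∞-∞ to 0/0 form:
  lim(x→∞) √(x² + 5x + 6) - x = 5/2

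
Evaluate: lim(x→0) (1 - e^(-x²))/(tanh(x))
This is a 0/0 indeterminate form.

Apply L'Hôpital's rule: differentiate numerator and denominator separately.
  f(x) = 1 - e^(-x^2)   ⇒   f'(x) = 2·x·e^(-x^2)
  g(x) = tanh(x)   ⇒   g'(x) = 1 - tanh(x)^2
  lim(x→0) f'(x)/g'(x) = lim(x→0) (2·x·e^(-x^2))/(1 - tanh(x)^2)
  = 0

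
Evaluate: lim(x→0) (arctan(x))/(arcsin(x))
This is a 0/0 indeterminate form.

Apply L'Hôpital's rule: differentiate numerator and denominator separately.
  f(x) = atan(x)   ⇒   f'(x) = 1/(x^2 + 1)
  g(x) = asin(x)   ⇒   g'(x) = 1/sqrt(1 - x^2)
  lim(x→0) f'(x)/g'(x) = lim(x→0) (1/(x^2 + 1))/(1/sqrt(1 - x^2))
  = 1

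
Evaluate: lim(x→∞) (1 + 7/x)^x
This is an exponential indeterminate form.

For exponential indeterminate forms, take the natural log:
  Let L = lim(x→∞) (1 + 7/x)^x
  Then ln(L) = lim(x→∞) [exponent × ln(base)]
  Evaluate using L'Hôpital or standard limits, then exponentiate.
  L = e^(7)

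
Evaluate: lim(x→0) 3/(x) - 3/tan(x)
This is an ∞-∞ indeterminate form.

Combine fractions or rationalize to convert ∞-∞ to 0/0 form:
  lim(x→0) 3/(x) - 3/tan(x) = 0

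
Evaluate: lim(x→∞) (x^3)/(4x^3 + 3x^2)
This is an ∞/∞ indeterminate form.

Apply L'Hôpital's rule: differentiate numerator and denominator separately.
  f(x) = x^3   ⇒   f'(x) = 3·x^2
  g(x) = 4·x^3 + 3·x^2   ⇒   g'(x) = 12·x^2 + 6·x
  lim(x→∞) f'(x)/g'(x) = lim(x→∞) (3·x^2)/(12·x^2 + 6·x)
  = 1/4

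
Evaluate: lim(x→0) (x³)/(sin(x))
This is a 0/0 indeterminate form.

Apply L'Hôpital's rule: differentiate numerator and denominator separately.
  f(x) = x^3   ⇒   f'(x) = 3·x^2
  g(x) = sin(x)   ⇒   g'(x) = cos(x)
  lim(x→0) f'(x)/g'(x) = lim(x→0) (3·x^2)/(cos(x))
  = 0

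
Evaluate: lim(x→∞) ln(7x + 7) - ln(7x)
This is an ∞-∞ indeterminate form.

Combine fractions or rationalize to convert ∞-∞ to 0/0 form:
  lim(x→∞) ln(7x + 7) - ln(7x) = 0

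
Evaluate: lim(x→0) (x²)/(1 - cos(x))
This is a 0/0 indeterminate form.

Apply L'Hôpital's rule: differentiate numerator and denominator separately.
  f(x) = x^2   ⇒   f'(x) = 2·x
  g(x) = 1 - cos(x)   ⇒   g'(x) = sin(x)
  lim(x→0) f'(x)/g'(x) = lim(x→0) (2·x)/(sin(x))
  = 2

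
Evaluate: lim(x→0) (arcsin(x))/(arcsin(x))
This is a 0/0 indeterminate form.

Apply L'Hôpital's rule: differentiate numerator and denominator separately.
  f(x) = asin(x)   ⇒   f'(x) = 1/sqrt(1 - x^2)
  g(x) = asin(x)   ⇒   g'(x) = 1/sqrt(1 - x^2)
  lim(x→0) f'(x)/g'(x) = lim(x→0) (1/sqrt(1 - x^2))/(1/sqrt(1 - x^2))
  = 1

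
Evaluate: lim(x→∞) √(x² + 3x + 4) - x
This is an ∞-∞ indeterminate form.

Combine fractions or rationalize to convert ∞-∞ to 0/0 form:
  lim(x→∞) √(x² + 3x + 4) - x = 3/2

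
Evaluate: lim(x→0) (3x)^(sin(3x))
This is an exponential indeterminate form.

For exponential indeterminate forms, take the natural log:
  Let L = lim(x→0) (3x)^(sin(3x))
  Then ln(L) = lim(x→0) [exponent × ln(base)]
  Evaluate using L'Hôpital or standard limits, then exponentiate.
  L = 1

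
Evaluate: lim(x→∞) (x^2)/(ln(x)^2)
This is an ∞/∞ indeterminate form.

Apply L'Hôpital's rule: differentiate numerator and denominator separately.
  f(x) = x^2   ⇒   f'(x) = 2·x
  g(x) = ln(x)^2   ⇒   g'(x) = 2·ln(x)/x
  lim(x→∞) f'(x)/g'(x) = lim(x→∞) (2·x)/(2·ln(x)/x)
  = ∞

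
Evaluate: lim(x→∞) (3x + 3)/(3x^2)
This is an ∞/∞ indeterminate form.

Apply L'Hôpital's rule: differentiate numerator and denominator separately.
  f(x) = 3·x + 3   ⇒   f'(x) = 3
  g(x) = 3·x^2   ⇒   g'(x) = 6·x
  lim(x→∞) f'(x)/g'(x) = lim(x→∞) (3)/(6·x)
  = 0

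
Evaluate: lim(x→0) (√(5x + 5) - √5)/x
This is a standard limit.

Factor or rationalize the expression:
  lim(x→0) (√(5x + 5) - √5)/x = sqrt(5)/2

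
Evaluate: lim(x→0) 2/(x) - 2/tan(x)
This is an ∞-∞ indeterminate form.

Combine fractions or rationalize to convert ∞-∞ to 0/0 form:
  lim(x→0) 2/(x) - 2/tan(x) = 0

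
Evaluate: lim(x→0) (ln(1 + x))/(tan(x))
This is a 0/0 indeterminate form.

Apply L'Hôpital's rule: differentiate numerator and denominator separately.
  f(x) = ln(x + 1)   ⇒   f'(x) = 1/(x + 1)
  g(x) = tan(x)   ⇒   g'(x) = tan(x)^2 + 1
  lim(x→0) f'(x)/g'(x) = lim(x→0) (1/(x + 1))/(tan(x)^2 + 1)
  = 1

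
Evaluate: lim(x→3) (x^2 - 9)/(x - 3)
This is a standard limit.

Factor or rationalize the expression:
  lim(x→3) (x^2 - 9)/(x - 3) = 6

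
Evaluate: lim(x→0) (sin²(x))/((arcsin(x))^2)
This is a 0/0 indeterminate form.

Apply L'Hôpital's rule: differentiate numerator and denominator separately.
  f(x) = sin(x)^2   ⇒   f'(x) = 2·sin(x)·cos(x)
  g(x) = asin(x)^2   ⇒   g'(x) = 2·asin(x)/sqrt(1 - x^2)
  lim(x→0) f'(x)/g'(x) = lim(x→0) (2·sin(x)·cos(x))/(2·asin(x)/sqrt(1 - x^2))
  = 1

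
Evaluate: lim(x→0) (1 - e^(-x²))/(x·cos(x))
This is a 0/0 indeterminate form.

Apply L'Hôpital's rule: differentiate numerator and denominator separately.
  f(x) = 1 - e^(-x^2)   ⇒   f'(x) = 2·x·e^(-x^2)
  g(x) = x·cos(x)   ⇒   g'(x) = -x·sin(x) + cos(x)
  lim(x→0) f'(x)/g'(x) = lim(x→0) (2·x·e^(-x^2))/(-x·sin(x) + cos(x))
  = 0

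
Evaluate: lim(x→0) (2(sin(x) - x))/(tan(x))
This is a 0/0 indeterminate form.

Apply L'Hôpital's rule: differentiate numerator and denominator separately.
  f(x) = -2·x + 2·sin(x)   ⇒   f'(x) = 2·cos(x) - 2
  g(x) = tan(x)   ⇒   g'(x) = tan(x)^2 + 1
  lim(x→0) f'(x)/g'(x) = lim(x→0) (2·cos(x) - 2)/(tan(x)^2 + 1)
  = 0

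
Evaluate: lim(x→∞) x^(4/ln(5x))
This is an exponential indeterminate form.

For exponential indeterminate forms, take the natural log:
  Let L = lim(x→∞) x^(4/ln(5x))
  Then ln(L) = lim(x→∞) [exponent × ln(base)]
  Evaluate using L'Hôpital or standard limits, then exponentiate.
  L = e^(4)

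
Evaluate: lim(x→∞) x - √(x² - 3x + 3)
This is an ∞-∞ indeterminate form.

Combine fractions or rationalize to convert ∞-∞ to 0/0 form:
  lim(x→∞) x - √(x² - 3x + 3) = 3/2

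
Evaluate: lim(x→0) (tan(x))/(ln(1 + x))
This is a 0/0 indeterminate form.

Apply L'Hôpital's rule: differentiate numerator and denominator separately.
  f(x) = tan(x)   ⇒   f'(x) = tan(x)^2 + 1
  g(x) = ln(x + 1)   ⇒   g'(x) = 1/(x + 1)
  lim(x→0) f'(x)/g'(x) = lim(x→0) (tan(x)^2 + 1)/(1/(x + 1))
  = 1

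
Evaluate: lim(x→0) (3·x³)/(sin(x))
This is a 0/0 indeterminate form.

Apply L'Hôpital's rule: differentiate numerator and denominator separately.
  f(x) = 3·x^3   ⇒   f'(x) = 9·x^2
  g(x) = sin(x)   ⇒   g'(x) = cos(x)
  lim(x→0) f'(x)/g'(x) = lim(x→0) (9·x^2)/(cos(x))
  = 0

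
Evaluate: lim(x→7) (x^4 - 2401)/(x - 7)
This is a standard limit.

Factor or rationalize the expression:
  lim(x→7) (x^4 - 2401)/(x - 7) = 1372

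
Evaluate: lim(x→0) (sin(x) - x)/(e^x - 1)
This is a 0/0 indeterminate form.

Apply L'Hôpital's rule: differentiate numerator and denominator separately.
  f(x) = -x + sin(x)   ⇒   f'(x) = cos(x) - 1
  g(x) = e^(x) - 1   ⇒   g'(x) = e^(x)
  lim(x→0) f'(x)/g'(x) = lim(x→0) (cos(x) - 1)/(e^(x))
  = 0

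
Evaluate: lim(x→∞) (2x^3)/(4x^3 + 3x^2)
This is an ∞/∞ indeterminate form.

Apply L'Hôpital's rule: differentiate numerator and denominator separately.
  f(x) = 2·x^3   ⇒   f'(x) = 6·x^2
  g(x) = 4·x^3 + 3·x^2   ⇒   g'(x) = 12·x^2 + 6·x
  lim(x→∞) f'(x)/g'(x) = lim(x→∞) (6·x^2)/(12·x^2 + 6·x)
  = 1/2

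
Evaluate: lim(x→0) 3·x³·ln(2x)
This is a 0·∞ indeterminate form.

Rewrite 0·∞ as a quotient (0/0 or ∞/∞ form), then apply L'Hôpital's rule:
  lim(x→0) 3·x³·ln(2x) = 0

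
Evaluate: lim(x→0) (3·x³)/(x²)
This is a 0/0 indeterminate form.

Apply L'Hôpital's rule: differentiate numerator and denominator separately.
  f(x) = 3·x^3   ⇒   f'(x) = 9·x^2
  g(x) = x^2   ⇒   g'(x) = 2·x
  lim(x→0) f'(x)/g'(x) = lim(x→0) (9·x^2)/(2·x)
  = 0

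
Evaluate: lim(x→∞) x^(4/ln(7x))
This is an exponential indeterminate form.

For exponential indeterminate forms, take the natural log:
  Let L = lim(x→∞) x^(4/ln(7x))
  Then ln(L) = lim(x→∞) [exponent × ln(base)]
  Evaluate using L'Hôpital or standard limits, then exponentiate.
  L = e^(4)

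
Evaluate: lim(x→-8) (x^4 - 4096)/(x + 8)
This is a standard limit.

Factor or rationalize the expression:
  lim(x→-8) (x^4 - 4096)/(x + 8) = -2048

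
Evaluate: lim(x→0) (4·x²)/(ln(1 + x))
This is a 0/0 indeterminate form.

Apply L'Hôpital's rule: differentiate numerator and denominator separately.
  f(x) = 4·x^2   ⇒   f'(x) = 8·x
  g(x) = ln(x + 1)   ⇒   g'(x) = 1/(x + 1)
  lim(x→0) f'(x)/g'(x) = lim(x→0) (8·x)/(1/(x + 1))
  = 0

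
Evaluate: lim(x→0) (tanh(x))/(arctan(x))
This is a 0/0 indeterminate form.

Apply L'Hôpital's rule: differentiate numerator and denominator separately.
  f(x) = tanh(x)   ⇒   f'(x) = 1 - tanh(x)^2
  g(x) = atan(x)   ⇒   g'(x) = 1/(x^2 + 1)
  lim(x→0) f'(x)/g'(x) = lim(x→0) (1 - tanh(x)^2)/(1/(x^2 + 1))
  = 1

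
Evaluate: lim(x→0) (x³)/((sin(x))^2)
This is a 0/0 indeterminate form.

Apply L'Hôpital's rule: differentiate numerator and denominator separately.
  f(x) = x^3   ⇒   f'(x) = 3·x^2
  g(x) = sin(x)^2   ⇒   g'(x) = 2·sin(x)·cos(x)
  lim(x→0) f'(x)/g'(x) = lim(x→0) (3·x^2)/(2·sin(x)·cos(x))
  = 0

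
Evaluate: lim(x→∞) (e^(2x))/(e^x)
This is an ∞/∞ indeterminate form.

Apply L'Hôpital's rule: differentiate numerator and denominator separately.
  f(x) = e^(2·x)   ⇒   f'(x) = 2·e^(2·x)
  g(x) = e^(x)   ⇒   g'(x) = e^(x)
  lim(x→∞) f'(x)/g'(x) = lim(x→∞) (2·e^(2·x))/(e^(x))
  = ∞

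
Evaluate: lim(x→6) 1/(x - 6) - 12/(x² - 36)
This is an ∞-∞ indeterminate form.

Combine fractions or rationalize to convert ∞-∞ to 0/0 form:
  lim(x→6) 1/(x - 6) - 12/(x² - 36) = 1/12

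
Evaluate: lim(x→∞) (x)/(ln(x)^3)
This is an ∞/∞ indeterminate form.

Apply L'Hôpital's rule: differentiate numerator and denominator separately.
  f(x) = x   ⇒   f'(x) = 1
  g(x) = ln(x)^3   ⇒   g'(x) = 3·ln(x)^2/x
  lim(x→∞) f'(x)/g'(x) = lim(x→∞) (1)/(3·ln(x)^2/x)
  = ∞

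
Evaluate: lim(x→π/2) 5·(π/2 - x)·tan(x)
This is a 0·∞ indeterminate form.

Rewrite 0·∞ as a quotient (0/0 or ∞/∞ form), then apply L'Hôpital's rule:
  lim(x→π/2) 5·(π/2 - x)·tan(x) = 5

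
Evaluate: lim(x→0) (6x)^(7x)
This is an exponential indeterminate form.

For exponential indeterminate forms, take the natural log:
  Let L = lim(x→0) (6x)^(7x)
  Then ln(L) = lim(x→0) [exponent × ln(base)]
  Evaluate using L'Hôpital or standard limits, then exponentiate.
  L = 1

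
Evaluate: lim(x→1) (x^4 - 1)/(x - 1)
This is a standard limit.

Factor or rationalize the expression:
  lim(x→1) (x^4 - 1)/(x - 1) = 4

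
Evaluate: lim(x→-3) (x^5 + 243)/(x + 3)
This is a standard limit.

Factor or rationalize the expression:
  lim(x→-3) (x^5 + 243)/(x + 3) = 405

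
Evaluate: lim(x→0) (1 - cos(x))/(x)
This is a 0/0 indeterminate form.

Apply L'Hôpital's rule: differentiate numerator and denominator separately.
  f(x) = 1 - cos(x)   ⇒   f'(x) = sin(x)
  g(x) = x   ⇒   g'(x) = 1
  lim(x→0) f'(x)/g'(x) = lim(x→0) (sin(x))/(1)
  = 0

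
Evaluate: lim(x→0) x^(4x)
This is an exponential indeterminate form.

For exponential indeterminate forms, take the natural log:
  Let L = lim(x→0) x^(4x)
  Then ln(L) = lim(x→0) [exponent × ln(base)]
  Evaluate using L'Hôpital or standard limits, then exponentiate.
  L = 1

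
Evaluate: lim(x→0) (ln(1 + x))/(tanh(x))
This is a 0/0 indeterminate form.

Apply L'Hôpital's rule: differentiate numerator and denominator separately.
  f(x) = ln(x + 1)   ⇒   f'(x) = 1/(x + 1)
  g(x) = tanh(x)   ⇒   g'(x) = 1 - tanh(x)^2
  lim(x→0) f'(x)/g'(x) = lim(x→0) (1/(x + 1))/(1 - tanh(x)^2)
  = 1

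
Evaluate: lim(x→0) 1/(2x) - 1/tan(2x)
This is an ∞-∞ indeterminate form.

Combine fractions or rationalize to convert ∞-∞ to 0/0 form:
  lim(x→0) 1/(2x) - 1/tan(2x) = 0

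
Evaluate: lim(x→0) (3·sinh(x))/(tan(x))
This is a 0/0 indeterminate form.

Apply L'Hôpital's rule: differentiate numerator and denominator separately.
  f(x) = 3·sinh(x)   ⇒   f'(x) = 3·cosh(x)
  g(x) = tan(x)   ⇒   g'(x) = tan(x)^2 + 1
  lim(x→0) f'(x)/g'(x) = lim(x→0) (3·cosh(x))/(tan(x)^2 + 1)
  = 3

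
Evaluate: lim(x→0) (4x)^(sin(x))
This is an exponential indeterminate form.

For exponential indeterminate forms, take the natural log:
  Let L = lim(x→0) (4x)^(sin(x))
  Then ln(L) = lim(x→0) [exponent × ln(base)]
  Evaluate using L'Hôpital or standard limits, then exponentiate.
  L = 1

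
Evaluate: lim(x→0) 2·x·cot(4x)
This is a 0·∞ indeterminate form.

Rewrite 0·∞ as a quotient (0/0 or ∞/∞ form), then apply L'Hôpital's rule:
  lim(x→0) 2·x·cot(4x) = 1/2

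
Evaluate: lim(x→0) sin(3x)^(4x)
This is an exponential indeterminate form.

For exponential indeterminate forms, take the natural log:
  Let L = lim(x→0) sin(3x)^(4x)
  Then ln(L) = lim(x→0) [exponent × ln(base)]
  Evaluate using L'Hôpital or standard limits, then exponentiate.
  L = 1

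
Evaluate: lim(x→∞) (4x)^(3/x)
This is an exponential indeterminate form.

For exponential indeterminate forms, take the natural log:
  Let L = lim(x→∞) (4x)^(3/x)
  Then ln(L) = lim(x→∞) [exponent × ln(base)]
  Evaluate using L'Hôpital or standard limits, then exponentiate.
  L = 1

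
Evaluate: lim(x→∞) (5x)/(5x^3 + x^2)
This is an ∞/∞ indeterminate form.

Apply L'Hôpital's rule: differentiate numerator and denominator separately.
  f(x) = 5·x   ⇒   f'(x) = 5
  g(x) = 5·x^3 + x^2   ⇒   g'(x) = 15·x^2 + 2·x
  lim(x→∞) f'(x)/g'(x) = lim(x→∞) (5)/(15·x^2 + 2·x)
  = 0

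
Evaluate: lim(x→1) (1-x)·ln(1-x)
This is a 0·∞ indeterminate form.

Rewrite 0·∞ as a quotient (0/0 or ∞/∞ form), then apply L'Hôpital's rule:
  lim(x→1) (1-x)·ln(1-x) = 0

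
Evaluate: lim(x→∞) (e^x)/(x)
This is an ∞/∞ indeterminate form.

Apply L'Hôpital's rule: differentiate numerator and denominator separately.
  f(x) = e^(x)   ⇒   f'(x) = e^(x)
  g(x) = x   ⇒   g'(x) = 1
  lim(x→∞) f'(x)/g'(x) = lim(x→∞) (e^(x))/(1)
  = ∞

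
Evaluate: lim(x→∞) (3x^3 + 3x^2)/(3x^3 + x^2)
This is an ∞/∞ indeterminate form.

Apply L'Hôpital's rule: differentiate numerator and denominator separately.
  f(x) = 3·x^3 + 3·x^2   ⇒   f'(x) = 9·x^2 + 6·x
  g(x) = 3·x^3 + x^2   ⇒   g'(x) = 9·x^2 + 2·x
  lim(x→∞) f'(x)/g'(x) = lim(x→∞) (9·x^2 + 6·x)/(9·x^2 + 2·x)
  = 1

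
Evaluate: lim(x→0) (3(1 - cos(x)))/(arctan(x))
This is a 0/0 indeterminate form.

Apply L'Hôpital's rule: differentiate numerator and denominator separately.
  f(x) = 3 - 3·cos(x)   ⇒   f'(x) = 3·sin(x)
  g(x) = atan(x)   ⇒   g'(x) = 1/(x^2 + 1)
  lim(x→0) f'(x)/g'(x) = lim(x→0) (3·sin(x))/(1/(x^2 + 1))
  = 0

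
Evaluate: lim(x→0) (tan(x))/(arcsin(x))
This is a 0/0 indeterminate form.

Apply L'Hôpital's rule: differentiate numerator and denominator separately.
  f(x) = tan(x)   ⇒   f'(x) = tan(x)^2 + 1
  g(x) = asin(x)   ⇒   g'(x) = 1/sqrt(1 - x^2)
  lim(x→0) f'(x)/g'(x) = lim(x→0) (tan(x)^2 + 1)/(1/sqrt(1 - x^2))
  = 1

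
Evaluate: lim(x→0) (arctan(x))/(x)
This is a 0/0 indeterminate form.

Apply L'Hôpital's rule: differentiate numerator and denominator separately.
  f(x) = atan(x)   ⇒   f'(x) = 1/(x^2 + 1)
  g(x) = x   ⇒   g'(x) = 1
  lim(x→0) f'(x)/g'(x) = lim(x→0) (1/(x^2 + 1))/(1)
  = 1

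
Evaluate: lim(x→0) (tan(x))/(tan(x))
This is a 0/0 indeterminate form.

Apply L'Hôpital's rule: differentiate numerator and denominator separately.
  f(x) = tan(x)   ⇒   f'(x) = tan(x)^2 + 1
  g(x) = tan(x)   ⇒   g'(x) = tan(x)^2 + 1
  lim(x→0) f'(x)/g'(x) = lim(x→0) (tan(x)^2 + 1)/(tan(x)^2 + 1)
  = 1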